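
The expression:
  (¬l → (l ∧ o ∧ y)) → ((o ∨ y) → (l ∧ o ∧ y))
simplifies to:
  (o ∧ y) ∨ (¬o ∧ ¬y) ∨ ¬l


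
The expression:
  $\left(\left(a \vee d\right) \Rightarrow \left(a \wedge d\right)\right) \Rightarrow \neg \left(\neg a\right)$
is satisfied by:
  {a: True, d: True}
  {a: True, d: False}
  {d: True, a: False}


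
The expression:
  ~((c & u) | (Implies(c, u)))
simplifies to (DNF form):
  c & ~u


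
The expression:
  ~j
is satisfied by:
  {j: False}


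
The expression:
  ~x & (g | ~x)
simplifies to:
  ~x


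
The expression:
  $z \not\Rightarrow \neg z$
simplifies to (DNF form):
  $z$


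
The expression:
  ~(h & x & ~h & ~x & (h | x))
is always true.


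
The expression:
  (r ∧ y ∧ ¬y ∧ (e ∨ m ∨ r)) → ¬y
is always true.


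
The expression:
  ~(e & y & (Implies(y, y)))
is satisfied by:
  {e: False, y: False}
  {y: True, e: False}
  {e: True, y: False}


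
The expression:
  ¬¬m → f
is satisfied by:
  {f: True, m: False}
  {m: False, f: False}
  {m: True, f: True}


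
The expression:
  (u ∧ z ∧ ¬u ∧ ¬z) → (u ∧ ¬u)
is always true.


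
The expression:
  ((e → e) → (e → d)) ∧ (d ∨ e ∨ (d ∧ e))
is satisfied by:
  {d: True}


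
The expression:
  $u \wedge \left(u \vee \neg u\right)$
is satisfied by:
  {u: True}


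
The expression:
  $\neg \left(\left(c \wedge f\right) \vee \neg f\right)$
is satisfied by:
  {f: True, c: False}


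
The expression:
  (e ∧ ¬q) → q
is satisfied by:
  {q: True, e: False}
  {e: False, q: False}
  {e: True, q: True}


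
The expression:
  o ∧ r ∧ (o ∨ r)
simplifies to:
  o ∧ r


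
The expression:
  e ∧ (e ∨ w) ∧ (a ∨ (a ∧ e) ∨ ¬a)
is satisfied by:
  {e: True}


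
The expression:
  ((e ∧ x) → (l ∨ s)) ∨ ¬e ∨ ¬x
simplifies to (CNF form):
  l ∨ s ∨ ¬e ∨ ¬x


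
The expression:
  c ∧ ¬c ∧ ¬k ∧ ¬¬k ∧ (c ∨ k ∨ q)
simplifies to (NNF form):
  False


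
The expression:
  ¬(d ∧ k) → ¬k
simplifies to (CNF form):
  d ∨ ¬k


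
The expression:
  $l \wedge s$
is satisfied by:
  {s: True, l: True}


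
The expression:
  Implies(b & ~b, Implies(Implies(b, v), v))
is always true.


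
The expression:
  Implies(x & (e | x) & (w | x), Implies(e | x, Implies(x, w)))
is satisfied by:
  {w: True, x: False}
  {x: False, w: False}
  {x: True, w: True}


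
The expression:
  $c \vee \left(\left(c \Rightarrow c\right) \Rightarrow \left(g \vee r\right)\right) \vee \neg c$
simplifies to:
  $\text{True}$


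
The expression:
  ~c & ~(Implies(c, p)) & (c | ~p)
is never true.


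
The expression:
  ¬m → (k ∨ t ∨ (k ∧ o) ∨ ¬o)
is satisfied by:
  {k: True, t: True, m: True, o: False}
  {k: True, t: True, o: False, m: False}
  {k: True, m: True, o: False, t: False}
  {k: True, o: False, m: False, t: False}
  {t: True, m: True, o: False, k: False}
  {t: True, o: False, m: False, k: False}
  {m: True, t: False, o: False, k: False}
  {t: False, o: False, m: False, k: False}
  {t: True, k: True, o: True, m: True}
  {t: True, k: True, o: True, m: False}
  {k: True, o: True, m: True, t: False}
  {k: True, o: True, t: False, m: False}
  {m: True, o: True, t: True, k: False}
  {o: True, t: True, k: False, m: False}
  {o: True, m: True, k: False, t: False}


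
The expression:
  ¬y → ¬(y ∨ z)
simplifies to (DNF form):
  y ∨ ¬z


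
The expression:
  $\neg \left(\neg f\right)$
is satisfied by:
  {f: True}


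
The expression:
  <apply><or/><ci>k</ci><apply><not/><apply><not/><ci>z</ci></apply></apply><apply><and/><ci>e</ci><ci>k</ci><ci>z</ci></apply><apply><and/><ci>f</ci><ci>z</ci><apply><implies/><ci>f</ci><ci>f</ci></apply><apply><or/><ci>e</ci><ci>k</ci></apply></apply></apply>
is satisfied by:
  {k: True, z: True}
  {k: True, z: False}
  {z: True, k: False}


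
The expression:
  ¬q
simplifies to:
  ¬q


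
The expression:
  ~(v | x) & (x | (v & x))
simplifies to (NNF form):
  False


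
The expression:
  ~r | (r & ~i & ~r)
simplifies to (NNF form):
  ~r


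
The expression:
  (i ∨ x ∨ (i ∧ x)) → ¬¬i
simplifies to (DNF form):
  i ∨ ¬x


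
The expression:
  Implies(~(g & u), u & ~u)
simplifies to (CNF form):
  g & u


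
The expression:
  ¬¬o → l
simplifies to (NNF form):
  l ∨ ¬o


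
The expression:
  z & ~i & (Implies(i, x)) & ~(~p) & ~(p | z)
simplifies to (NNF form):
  False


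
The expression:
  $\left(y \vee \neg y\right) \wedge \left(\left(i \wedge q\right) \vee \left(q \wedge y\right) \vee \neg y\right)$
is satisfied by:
  {q: True, y: False}
  {y: False, q: False}
  {y: True, q: True}


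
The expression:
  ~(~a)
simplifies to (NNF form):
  a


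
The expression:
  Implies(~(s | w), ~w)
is always true.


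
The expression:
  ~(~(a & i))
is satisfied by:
  {a: True, i: True}


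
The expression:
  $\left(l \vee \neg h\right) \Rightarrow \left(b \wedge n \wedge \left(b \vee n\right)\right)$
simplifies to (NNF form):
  $\left(b \vee h\right) \wedge \left(b \vee \neg l\right) \wedge \left(h \vee n\right) \wedge \left(n \vee \neg l\right)$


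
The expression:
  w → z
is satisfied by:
  {z: True, w: False}
  {w: False, z: False}
  {w: True, z: True}


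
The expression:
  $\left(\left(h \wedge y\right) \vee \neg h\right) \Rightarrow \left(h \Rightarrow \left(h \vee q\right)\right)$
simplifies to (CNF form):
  $\text{True}$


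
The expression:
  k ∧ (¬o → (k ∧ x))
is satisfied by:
  {x: True, o: True, k: True}
  {x: True, k: True, o: False}
  {o: True, k: True, x: False}


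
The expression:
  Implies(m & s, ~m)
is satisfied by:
  {s: False, m: False}
  {m: True, s: False}
  {s: True, m: False}


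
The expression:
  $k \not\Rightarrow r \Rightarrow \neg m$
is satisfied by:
  {r: True, k: False, m: False}
  {k: False, m: False, r: False}
  {r: True, m: True, k: False}
  {m: True, k: False, r: False}
  {r: True, k: True, m: False}
  {k: True, r: False, m: False}
  {r: True, m: True, k: True}


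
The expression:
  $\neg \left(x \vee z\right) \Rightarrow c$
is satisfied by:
  {x: True, z: True, c: True}
  {x: True, z: True, c: False}
  {x: True, c: True, z: False}
  {x: True, c: False, z: False}
  {z: True, c: True, x: False}
  {z: True, c: False, x: False}
  {c: True, z: False, x: False}


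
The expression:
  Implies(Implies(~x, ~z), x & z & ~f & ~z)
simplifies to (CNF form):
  z & ~x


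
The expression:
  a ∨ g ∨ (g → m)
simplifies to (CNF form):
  True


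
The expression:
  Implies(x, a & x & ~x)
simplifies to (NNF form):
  ~x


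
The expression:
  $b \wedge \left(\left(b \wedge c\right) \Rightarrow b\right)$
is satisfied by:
  {b: True}


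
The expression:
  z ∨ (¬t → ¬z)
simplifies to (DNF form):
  True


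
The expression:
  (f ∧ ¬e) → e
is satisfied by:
  {e: True, f: False}
  {f: False, e: False}
  {f: True, e: True}


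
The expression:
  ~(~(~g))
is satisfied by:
  {g: False}


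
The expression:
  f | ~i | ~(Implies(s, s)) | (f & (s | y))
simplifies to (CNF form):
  f | ~i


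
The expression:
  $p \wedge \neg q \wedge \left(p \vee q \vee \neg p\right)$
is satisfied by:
  {p: True, q: False}


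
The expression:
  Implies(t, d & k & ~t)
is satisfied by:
  {t: False}


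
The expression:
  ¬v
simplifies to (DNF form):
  ¬v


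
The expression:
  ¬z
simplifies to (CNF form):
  ¬z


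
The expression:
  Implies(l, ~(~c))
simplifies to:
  c | ~l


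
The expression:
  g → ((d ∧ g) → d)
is always true.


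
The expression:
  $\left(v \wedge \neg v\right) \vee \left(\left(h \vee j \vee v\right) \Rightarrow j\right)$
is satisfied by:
  {j: True, v: False, h: False}
  {h: True, j: True, v: False}
  {j: True, v: True, h: False}
  {h: True, j: True, v: True}
  {h: False, v: False, j: False}


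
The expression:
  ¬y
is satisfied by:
  {y: False}


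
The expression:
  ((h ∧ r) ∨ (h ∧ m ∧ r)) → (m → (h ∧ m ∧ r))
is always true.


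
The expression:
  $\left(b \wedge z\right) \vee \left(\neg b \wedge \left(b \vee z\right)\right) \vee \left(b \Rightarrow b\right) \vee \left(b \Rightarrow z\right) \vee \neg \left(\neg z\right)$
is always true.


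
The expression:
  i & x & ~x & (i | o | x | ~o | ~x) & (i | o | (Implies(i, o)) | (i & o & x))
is never true.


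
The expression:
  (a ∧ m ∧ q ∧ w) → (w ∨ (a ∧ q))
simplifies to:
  True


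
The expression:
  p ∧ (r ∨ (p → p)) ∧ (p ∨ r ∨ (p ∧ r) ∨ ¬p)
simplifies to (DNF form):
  p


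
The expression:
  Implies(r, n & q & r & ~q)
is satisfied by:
  {r: False}


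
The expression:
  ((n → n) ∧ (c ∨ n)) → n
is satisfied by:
  {n: True, c: False}
  {c: False, n: False}
  {c: True, n: True}


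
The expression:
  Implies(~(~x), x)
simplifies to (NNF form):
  True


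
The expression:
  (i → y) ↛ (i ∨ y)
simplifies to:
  ¬i ∧ ¬y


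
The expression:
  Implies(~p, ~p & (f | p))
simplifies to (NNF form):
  f | p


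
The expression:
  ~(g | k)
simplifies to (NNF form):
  ~g & ~k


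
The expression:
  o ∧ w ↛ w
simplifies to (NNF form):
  False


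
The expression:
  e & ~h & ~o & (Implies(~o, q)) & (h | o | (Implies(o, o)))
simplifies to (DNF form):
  e & q & ~h & ~o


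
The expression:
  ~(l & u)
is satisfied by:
  {l: False, u: False}
  {u: True, l: False}
  {l: True, u: False}


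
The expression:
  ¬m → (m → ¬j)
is always true.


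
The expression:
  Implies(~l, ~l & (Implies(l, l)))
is always true.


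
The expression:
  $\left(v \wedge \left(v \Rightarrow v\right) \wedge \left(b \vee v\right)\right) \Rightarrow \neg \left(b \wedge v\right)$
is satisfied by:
  {v: False, b: False}
  {b: True, v: False}
  {v: True, b: False}


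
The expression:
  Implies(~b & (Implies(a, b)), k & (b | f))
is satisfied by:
  {a: True, b: True, f: True, k: True}
  {a: True, b: True, f: True, k: False}
  {a: True, b: True, k: True, f: False}
  {a: True, b: True, k: False, f: False}
  {a: True, f: True, k: True, b: False}
  {a: True, f: True, k: False, b: False}
  {a: True, f: False, k: True, b: False}
  {a: True, f: False, k: False, b: False}
  {b: True, f: True, k: True, a: False}
  {b: True, f: True, k: False, a: False}
  {b: True, k: True, f: False, a: False}
  {b: True, k: False, f: False, a: False}
  {f: True, k: True, b: False, a: False}


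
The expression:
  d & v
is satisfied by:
  {d: True, v: True}


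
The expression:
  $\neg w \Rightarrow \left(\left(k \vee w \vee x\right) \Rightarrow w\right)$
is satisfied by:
  {w: True, x: False, k: False}
  {k: True, w: True, x: False}
  {w: True, x: True, k: False}
  {k: True, w: True, x: True}
  {k: False, x: False, w: False}


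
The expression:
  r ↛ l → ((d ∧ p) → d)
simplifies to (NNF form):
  True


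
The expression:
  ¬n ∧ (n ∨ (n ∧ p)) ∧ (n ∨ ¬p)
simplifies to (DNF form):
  False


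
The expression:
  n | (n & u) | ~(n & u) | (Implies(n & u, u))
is always true.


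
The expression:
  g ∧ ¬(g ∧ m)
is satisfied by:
  {g: True, m: False}


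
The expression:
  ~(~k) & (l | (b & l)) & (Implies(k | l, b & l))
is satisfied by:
  {k: True, b: True, l: True}


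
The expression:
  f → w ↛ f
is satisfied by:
  {f: False}


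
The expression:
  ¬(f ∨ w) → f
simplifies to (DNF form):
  f ∨ w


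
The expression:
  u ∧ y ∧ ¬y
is never true.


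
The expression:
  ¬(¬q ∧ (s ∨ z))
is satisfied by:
  {q: True, s: False, z: False}
  {q: True, z: True, s: False}
  {q: True, s: True, z: False}
  {q: True, z: True, s: True}
  {z: False, s: False, q: False}


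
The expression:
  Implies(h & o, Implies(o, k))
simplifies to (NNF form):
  k | ~h | ~o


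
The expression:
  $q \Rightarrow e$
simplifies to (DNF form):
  $e \vee \neg q$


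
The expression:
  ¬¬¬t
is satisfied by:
  {t: False}


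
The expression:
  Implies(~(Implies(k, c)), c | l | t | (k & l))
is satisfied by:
  {c: True, t: True, l: True, k: False}
  {c: True, t: True, k: False, l: False}
  {c: True, l: True, k: False, t: False}
  {c: True, k: False, l: False, t: False}
  {t: True, l: True, k: False, c: False}
  {t: True, k: False, l: False, c: False}
  {l: True, t: False, k: False, c: False}
  {t: False, k: False, l: False, c: False}
  {t: True, c: True, k: True, l: True}
  {t: True, c: True, k: True, l: False}
  {c: True, k: True, l: True, t: False}
  {c: True, k: True, t: False, l: False}
  {l: True, k: True, t: True, c: False}
  {k: True, t: True, c: False, l: False}
  {k: True, l: True, c: False, t: False}


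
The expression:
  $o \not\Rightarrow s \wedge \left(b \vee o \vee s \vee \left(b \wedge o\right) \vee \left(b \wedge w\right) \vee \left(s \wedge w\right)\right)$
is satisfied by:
  {o: True, s: False}


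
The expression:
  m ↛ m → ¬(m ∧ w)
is always true.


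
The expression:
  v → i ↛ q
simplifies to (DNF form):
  (i ∧ ¬q) ∨ ¬v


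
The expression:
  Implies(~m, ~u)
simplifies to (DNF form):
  m | ~u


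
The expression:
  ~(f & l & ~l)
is always true.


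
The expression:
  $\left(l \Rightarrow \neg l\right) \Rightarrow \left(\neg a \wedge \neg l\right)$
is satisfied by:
  {l: True, a: False}
  {a: False, l: False}
  {a: True, l: True}


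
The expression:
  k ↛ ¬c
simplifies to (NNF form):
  c ∧ k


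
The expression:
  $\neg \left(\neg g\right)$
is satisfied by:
  {g: True}


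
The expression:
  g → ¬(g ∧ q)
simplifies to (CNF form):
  ¬g ∨ ¬q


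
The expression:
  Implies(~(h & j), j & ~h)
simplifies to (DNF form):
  j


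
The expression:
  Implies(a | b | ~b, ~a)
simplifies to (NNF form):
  ~a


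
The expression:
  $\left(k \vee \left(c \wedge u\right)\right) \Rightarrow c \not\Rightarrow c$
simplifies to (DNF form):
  $\left(\neg c \wedge \neg k\right) \vee \left(\neg k \wedge \neg u\right)$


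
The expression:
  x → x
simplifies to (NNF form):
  True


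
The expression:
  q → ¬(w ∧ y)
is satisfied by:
  {w: False, q: False, y: False}
  {y: True, w: False, q: False}
  {q: True, w: False, y: False}
  {y: True, q: True, w: False}
  {w: True, y: False, q: False}
  {y: True, w: True, q: False}
  {q: True, w: True, y: False}


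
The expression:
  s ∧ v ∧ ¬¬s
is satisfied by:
  {s: True, v: True}


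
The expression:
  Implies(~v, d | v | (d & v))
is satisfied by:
  {d: True, v: True}
  {d: True, v: False}
  {v: True, d: False}


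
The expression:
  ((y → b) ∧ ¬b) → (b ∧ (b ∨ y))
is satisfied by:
  {y: True, b: True}
  {y: True, b: False}
  {b: True, y: False}


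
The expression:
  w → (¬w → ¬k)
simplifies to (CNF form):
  True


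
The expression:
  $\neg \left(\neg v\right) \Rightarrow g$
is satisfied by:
  {g: True, v: False}
  {v: False, g: False}
  {v: True, g: True}


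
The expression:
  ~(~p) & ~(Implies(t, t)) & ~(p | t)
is never true.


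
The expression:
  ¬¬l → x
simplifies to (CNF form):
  x ∨ ¬l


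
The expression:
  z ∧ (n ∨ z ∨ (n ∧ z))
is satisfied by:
  {z: True}


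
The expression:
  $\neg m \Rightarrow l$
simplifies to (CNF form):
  $l \vee m$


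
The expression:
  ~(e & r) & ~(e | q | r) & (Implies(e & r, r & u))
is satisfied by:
  {q: False, e: False, r: False}


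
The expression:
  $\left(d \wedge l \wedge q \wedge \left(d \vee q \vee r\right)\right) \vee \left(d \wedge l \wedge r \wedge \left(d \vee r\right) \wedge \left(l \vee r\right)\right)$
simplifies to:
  $d \wedge l \wedge \left(q \vee r\right)$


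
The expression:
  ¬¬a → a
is always true.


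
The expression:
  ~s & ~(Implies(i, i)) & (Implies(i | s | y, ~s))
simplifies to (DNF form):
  False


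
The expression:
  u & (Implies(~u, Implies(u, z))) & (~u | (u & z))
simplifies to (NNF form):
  u & z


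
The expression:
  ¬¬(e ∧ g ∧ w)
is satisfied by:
  {e: True, w: True, g: True}


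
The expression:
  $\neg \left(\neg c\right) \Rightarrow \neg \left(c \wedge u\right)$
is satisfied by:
  {u: False, c: False}
  {c: True, u: False}
  {u: True, c: False}


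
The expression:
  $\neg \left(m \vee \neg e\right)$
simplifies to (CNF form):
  $e \wedge \neg m$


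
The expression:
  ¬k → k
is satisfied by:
  {k: True}


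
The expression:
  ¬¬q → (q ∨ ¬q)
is always true.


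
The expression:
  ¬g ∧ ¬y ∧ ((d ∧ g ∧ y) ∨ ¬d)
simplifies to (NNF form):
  ¬d ∧ ¬g ∧ ¬y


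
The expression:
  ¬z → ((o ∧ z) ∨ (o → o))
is always true.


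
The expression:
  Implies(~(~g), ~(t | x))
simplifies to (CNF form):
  (~g | ~t) & (~g | ~x)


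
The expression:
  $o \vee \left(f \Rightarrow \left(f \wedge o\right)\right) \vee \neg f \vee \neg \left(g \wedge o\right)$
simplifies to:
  $\text{True}$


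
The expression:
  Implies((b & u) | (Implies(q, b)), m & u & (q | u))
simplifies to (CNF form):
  (m | q) & (q | u) & (m | ~b) & (u | ~b)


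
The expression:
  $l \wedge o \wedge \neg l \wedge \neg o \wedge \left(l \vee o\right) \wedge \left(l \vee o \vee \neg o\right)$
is never true.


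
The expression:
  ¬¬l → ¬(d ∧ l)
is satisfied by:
  {l: False, d: False}
  {d: True, l: False}
  {l: True, d: False}


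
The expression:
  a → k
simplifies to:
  k ∨ ¬a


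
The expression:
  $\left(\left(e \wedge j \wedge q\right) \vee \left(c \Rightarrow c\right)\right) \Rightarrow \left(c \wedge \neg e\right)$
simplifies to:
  $c \wedge \neg e$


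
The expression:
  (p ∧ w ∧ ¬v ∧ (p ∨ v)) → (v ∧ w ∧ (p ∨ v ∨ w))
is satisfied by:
  {v: True, p: False, w: False}
  {p: False, w: False, v: False}
  {w: True, v: True, p: False}
  {w: True, p: False, v: False}
  {v: True, p: True, w: False}
  {p: True, v: False, w: False}
  {w: True, p: True, v: True}


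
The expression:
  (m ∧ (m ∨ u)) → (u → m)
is always true.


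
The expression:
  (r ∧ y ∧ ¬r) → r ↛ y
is always true.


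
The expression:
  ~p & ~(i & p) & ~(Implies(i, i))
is never true.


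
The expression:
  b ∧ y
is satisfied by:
  {b: True, y: True}


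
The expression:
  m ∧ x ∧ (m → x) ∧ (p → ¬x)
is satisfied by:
  {m: True, x: True, p: False}


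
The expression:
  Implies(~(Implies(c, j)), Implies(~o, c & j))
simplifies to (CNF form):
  j | o | ~c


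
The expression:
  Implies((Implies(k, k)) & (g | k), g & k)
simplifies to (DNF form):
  (g & k) | (~g & ~k)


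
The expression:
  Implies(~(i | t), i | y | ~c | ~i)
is always true.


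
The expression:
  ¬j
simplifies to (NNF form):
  ¬j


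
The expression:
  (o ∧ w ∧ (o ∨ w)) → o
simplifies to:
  True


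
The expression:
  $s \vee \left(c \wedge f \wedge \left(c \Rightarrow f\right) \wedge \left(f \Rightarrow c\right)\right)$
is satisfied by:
  {c: True, s: True, f: True}
  {c: True, s: True, f: False}
  {s: True, f: True, c: False}
  {s: True, f: False, c: False}
  {c: True, f: True, s: False}


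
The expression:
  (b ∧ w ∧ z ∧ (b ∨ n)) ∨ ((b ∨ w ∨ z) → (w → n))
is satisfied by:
  {n: True, z: True, b: True, w: False}
  {n: True, z: True, b: False, w: False}
  {n: True, b: True, w: False, z: False}
  {n: True, b: False, w: False, z: False}
  {z: True, b: True, w: False, n: False}
  {z: True, b: False, w: False, n: False}
  {b: True, z: False, w: False, n: False}
  {b: False, z: False, w: False, n: False}
  {n: True, z: True, w: True, b: True}
  {n: True, z: True, w: True, b: False}
  {n: True, w: True, b: True, z: False}
  {n: True, w: True, b: False, z: False}
  {z: True, w: True, b: True, n: False}


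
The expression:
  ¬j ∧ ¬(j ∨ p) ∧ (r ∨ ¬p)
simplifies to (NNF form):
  ¬j ∧ ¬p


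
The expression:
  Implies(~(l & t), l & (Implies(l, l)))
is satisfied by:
  {l: True}


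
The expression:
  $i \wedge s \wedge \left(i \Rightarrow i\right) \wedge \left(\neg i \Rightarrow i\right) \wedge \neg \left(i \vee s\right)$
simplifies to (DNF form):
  $\text{False}$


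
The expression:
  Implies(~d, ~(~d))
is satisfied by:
  {d: True}


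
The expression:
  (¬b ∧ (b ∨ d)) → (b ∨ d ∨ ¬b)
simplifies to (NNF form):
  True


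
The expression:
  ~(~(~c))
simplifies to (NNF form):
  ~c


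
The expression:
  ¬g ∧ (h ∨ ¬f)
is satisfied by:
  {h: True, g: False, f: False}
  {g: False, f: False, h: False}
  {f: True, h: True, g: False}


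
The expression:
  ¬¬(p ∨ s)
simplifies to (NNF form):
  p ∨ s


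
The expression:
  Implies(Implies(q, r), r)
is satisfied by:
  {r: True, q: True}
  {r: True, q: False}
  {q: True, r: False}


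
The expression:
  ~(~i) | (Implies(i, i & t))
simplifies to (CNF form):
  True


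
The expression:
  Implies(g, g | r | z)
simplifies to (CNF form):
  True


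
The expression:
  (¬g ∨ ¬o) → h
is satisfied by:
  {o: True, h: True, g: True}
  {o: True, h: True, g: False}
  {h: True, g: True, o: False}
  {h: True, g: False, o: False}
  {o: True, g: True, h: False}


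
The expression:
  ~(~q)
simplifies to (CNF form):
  q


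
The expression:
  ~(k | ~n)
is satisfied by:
  {n: True, k: False}


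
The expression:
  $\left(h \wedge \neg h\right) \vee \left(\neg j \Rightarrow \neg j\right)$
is always true.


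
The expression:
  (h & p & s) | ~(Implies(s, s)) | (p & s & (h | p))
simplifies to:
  p & s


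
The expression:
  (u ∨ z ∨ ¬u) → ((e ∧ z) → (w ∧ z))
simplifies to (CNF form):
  w ∨ ¬e ∨ ¬z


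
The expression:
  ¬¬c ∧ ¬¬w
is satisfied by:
  {c: True, w: True}


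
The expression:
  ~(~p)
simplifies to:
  p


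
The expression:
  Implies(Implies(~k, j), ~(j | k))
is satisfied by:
  {j: False, k: False}


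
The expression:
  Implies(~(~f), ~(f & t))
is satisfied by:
  {t: False, f: False}
  {f: True, t: False}
  {t: True, f: False}


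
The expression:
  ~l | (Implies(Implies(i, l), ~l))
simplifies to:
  ~l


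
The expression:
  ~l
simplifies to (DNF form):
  ~l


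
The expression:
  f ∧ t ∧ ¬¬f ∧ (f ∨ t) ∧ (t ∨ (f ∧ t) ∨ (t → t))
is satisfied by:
  {t: True, f: True}


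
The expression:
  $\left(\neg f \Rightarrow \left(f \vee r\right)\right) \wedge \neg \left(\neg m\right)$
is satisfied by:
  {m: True, r: True, f: True}
  {m: True, r: True, f: False}
  {m: True, f: True, r: False}


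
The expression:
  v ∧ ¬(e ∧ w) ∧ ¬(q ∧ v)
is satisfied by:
  {v: True, q: False, w: False, e: False}
  {e: True, v: True, q: False, w: False}
  {w: True, v: True, q: False, e: False}


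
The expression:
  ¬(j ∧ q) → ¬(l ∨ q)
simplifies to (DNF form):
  (j ∧ q) ∨ (¬l ∧ ¬q)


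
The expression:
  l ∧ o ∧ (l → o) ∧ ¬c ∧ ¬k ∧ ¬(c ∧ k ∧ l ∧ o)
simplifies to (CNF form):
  l ∧ o ∧ ¬c ∧ ¬k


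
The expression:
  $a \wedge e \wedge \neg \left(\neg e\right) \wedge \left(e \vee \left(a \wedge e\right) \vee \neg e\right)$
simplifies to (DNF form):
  $a \wedge e$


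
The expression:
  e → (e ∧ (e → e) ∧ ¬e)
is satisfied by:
  {e: False}


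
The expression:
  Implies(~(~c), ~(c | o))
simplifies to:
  ~c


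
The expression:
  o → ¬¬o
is always true.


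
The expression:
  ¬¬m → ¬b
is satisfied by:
  {m: False, b: False}
  {b: True, m: False}
  {m: True, b: False}


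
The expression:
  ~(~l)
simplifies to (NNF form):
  l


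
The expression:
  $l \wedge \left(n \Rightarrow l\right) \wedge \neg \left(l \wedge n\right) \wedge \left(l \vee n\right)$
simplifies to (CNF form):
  $l \wedge \neg n$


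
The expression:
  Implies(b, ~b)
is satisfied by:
  {b: False}


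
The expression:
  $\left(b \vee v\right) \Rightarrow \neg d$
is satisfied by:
  {v: False, d: False, b: False}
  {b: True, v: False, d: False}
  {v: True, b: False, d: False}
  {b: True, v: True, d: False}
  {d: True, b: False, v: False}


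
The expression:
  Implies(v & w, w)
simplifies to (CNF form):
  True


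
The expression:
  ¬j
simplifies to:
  ¬j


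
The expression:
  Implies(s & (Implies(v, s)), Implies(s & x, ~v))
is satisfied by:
  {s: False, v: False, x: False}
  {x: True, s: False, v: False}
  {v: True, s: False, x: False}
  {x: True, v: True, s: False}
  {s: True, x: False, v: False}
  {x: True, s: True, v: False}
  {v: True, s: True, x: False}


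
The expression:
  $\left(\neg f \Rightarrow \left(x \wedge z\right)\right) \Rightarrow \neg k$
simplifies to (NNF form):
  $\left(\neg f \wedge \neg x\right) \vee \left(\neg f \wedge \neg z\right) \vee \neg k$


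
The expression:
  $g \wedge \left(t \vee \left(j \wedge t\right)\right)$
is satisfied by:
  {t: True, g: True}


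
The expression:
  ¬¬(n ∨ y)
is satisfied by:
  {n: True, y: True}
  {n: True, y: False}
  {y: True, n: False}


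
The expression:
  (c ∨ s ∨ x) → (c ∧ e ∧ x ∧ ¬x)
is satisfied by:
  {x: False, c: False, s: False}


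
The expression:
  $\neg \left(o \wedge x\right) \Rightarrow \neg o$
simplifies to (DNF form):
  $x \vee \neg o$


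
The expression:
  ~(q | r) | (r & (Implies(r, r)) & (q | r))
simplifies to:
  r | ~q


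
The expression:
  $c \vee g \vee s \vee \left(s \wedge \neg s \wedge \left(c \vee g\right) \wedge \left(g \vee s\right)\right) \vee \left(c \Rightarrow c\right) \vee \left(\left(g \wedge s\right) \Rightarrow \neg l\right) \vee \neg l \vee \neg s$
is always true.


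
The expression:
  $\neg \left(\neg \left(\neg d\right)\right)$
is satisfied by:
  {d: False}


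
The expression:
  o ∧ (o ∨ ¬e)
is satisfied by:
  {o: True}


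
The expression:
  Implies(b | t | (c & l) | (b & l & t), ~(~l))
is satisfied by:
  {l: True, b: False, t: False}
  {t: True, l: True, b: False}
  {l: True, b: True, t: False}
  {t: True, l: True, b: True}
  {t: False, b: False, l: False}


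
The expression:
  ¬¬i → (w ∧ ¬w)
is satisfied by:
  {i: False}


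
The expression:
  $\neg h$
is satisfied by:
  {h: False}


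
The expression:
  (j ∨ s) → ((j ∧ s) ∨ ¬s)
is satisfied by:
  {j: True, s: False}
  {s: False, j: False}
  {s: True, j: True}


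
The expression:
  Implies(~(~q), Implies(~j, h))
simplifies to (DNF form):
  h | j | ~q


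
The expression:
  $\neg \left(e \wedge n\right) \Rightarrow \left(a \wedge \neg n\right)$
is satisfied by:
  {e: True, a: True, n: False}
  {a: True, n: False, e: False}
  {n: True, e: True, a: True}
  {n: True, e: True, a: False}


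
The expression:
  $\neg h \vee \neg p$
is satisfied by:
  {p: False, h: False}
  {h: True, p: False}
  {p: True, h: False}


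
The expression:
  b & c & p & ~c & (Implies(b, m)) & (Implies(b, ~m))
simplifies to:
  False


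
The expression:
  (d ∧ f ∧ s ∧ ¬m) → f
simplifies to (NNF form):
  True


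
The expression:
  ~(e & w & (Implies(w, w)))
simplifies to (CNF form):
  ~e | ~w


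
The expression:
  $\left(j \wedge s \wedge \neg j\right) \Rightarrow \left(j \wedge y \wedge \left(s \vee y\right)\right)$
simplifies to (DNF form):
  $\text{True}$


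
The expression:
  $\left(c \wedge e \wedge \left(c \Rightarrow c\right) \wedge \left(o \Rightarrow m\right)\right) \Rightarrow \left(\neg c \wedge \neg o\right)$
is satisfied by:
  {o: True, m: False, c: False, e: False}
  {o: False, m: False, c: False, e: False}
  {o: True, m: True, c: False, e: False}
  {m: True, o: False, c: False, e: False}
  {e: True, o: True, m: False, c: False}
  {e: True, o: False, m: False, c: False}
  {e: True, o: True, m: True, c: False}
  {e: True, m: True, o: False, c: False}
  {c: True, o: True, e: False, m: False}
  {c: True, e: False, m: False, o: False}
  {o: True, c: True, m: True, e: False}
  {c: True, m: True, e: False, o: False}
  {o: True, c: True, e: True, m: False}


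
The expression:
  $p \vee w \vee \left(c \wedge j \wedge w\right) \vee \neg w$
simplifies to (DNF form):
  $\text{True}$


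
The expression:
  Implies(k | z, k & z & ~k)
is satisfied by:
  {z: False, k: False}


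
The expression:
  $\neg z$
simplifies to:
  $\neg z$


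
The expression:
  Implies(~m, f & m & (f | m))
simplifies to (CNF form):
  m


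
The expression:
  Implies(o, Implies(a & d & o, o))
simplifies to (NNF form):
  True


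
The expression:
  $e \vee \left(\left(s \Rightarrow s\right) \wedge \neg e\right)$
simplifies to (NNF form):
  $\text{True}$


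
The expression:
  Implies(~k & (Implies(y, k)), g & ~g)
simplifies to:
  k | y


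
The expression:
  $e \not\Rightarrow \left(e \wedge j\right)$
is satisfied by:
  {e: True, j: False}


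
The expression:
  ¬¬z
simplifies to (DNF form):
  z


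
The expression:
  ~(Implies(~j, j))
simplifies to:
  ~j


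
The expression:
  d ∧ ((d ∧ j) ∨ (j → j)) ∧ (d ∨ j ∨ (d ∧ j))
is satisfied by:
  {d: True}


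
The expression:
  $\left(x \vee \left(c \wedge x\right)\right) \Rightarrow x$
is always true.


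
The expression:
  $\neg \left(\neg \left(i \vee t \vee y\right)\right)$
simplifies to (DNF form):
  $i \vee t \vee y$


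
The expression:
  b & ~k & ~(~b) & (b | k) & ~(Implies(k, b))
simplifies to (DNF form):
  False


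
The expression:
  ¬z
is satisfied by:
  {z: False}


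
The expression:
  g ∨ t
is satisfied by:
  {t: True, g: True}
  {t: True, g: False}
  {g: True, t: False}


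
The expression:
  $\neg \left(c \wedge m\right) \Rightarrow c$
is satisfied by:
  {c: True}


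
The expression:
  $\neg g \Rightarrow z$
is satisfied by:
  {z: True, g: True}
  {z: True, g: False}
  {g: True, z: False}


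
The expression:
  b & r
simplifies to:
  b & r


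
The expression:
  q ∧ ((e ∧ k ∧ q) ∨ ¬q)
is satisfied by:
  {e: True, q: True, k: True}


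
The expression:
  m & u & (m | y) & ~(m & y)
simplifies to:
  m & u & ~y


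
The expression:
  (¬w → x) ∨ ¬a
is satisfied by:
  {x: True, w: True, a: False}
  {x: True, w: False, a: False}
  {w: True, x: False, a: False}
  {x: False, w: False, a: False}
  {x: True, a: True, w: True}
  {x: True, a: True, w: False}
  {a: True, w: True, x: False}


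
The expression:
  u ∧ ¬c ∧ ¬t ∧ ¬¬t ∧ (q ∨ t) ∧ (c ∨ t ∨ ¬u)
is never true.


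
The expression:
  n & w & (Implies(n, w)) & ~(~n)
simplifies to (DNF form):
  n & w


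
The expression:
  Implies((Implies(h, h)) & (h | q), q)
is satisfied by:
  {q: True, h: False}
  {h: False, q: False}
  {h: True, q: True}


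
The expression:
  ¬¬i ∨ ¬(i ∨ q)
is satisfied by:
  {i: True, q: False}
  {q: False, i: False}
  {q: True, i: True}


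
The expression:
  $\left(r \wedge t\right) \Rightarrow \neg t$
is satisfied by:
  {t: False, r: False}
  {r: True, t: False}
  {t: True, r: False}


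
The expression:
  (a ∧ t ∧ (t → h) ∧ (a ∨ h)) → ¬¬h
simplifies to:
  True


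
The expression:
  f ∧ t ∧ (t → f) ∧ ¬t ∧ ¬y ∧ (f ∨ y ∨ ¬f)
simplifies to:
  False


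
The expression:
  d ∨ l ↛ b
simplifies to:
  d ∨ (l ∧ ¬b)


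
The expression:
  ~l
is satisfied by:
  {l: False}


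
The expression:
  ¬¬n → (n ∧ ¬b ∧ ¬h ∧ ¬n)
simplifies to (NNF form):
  ¬n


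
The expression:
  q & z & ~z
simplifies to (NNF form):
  False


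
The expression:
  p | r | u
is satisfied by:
  {r: True, u: True, p: True}
  {r: True, u: True, p: False}
  {r: True, p: True, u: False}
  {r: True, p: False, u: False}
  {u: True, p: True, r: False}
  {u: True, p: False, r: False}
  {p: True, u: False, r: False}


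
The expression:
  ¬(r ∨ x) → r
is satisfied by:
  {r: True, x: True}
  {r: True, x: False}
  {x: True, r: False}


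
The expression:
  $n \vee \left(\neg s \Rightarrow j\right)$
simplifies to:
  $j \vee n \vee s$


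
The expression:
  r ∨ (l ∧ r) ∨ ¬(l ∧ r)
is always true.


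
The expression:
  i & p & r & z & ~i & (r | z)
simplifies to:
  False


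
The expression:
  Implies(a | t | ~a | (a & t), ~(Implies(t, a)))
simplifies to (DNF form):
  t & ~a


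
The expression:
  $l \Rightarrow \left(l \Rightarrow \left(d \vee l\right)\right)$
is always true.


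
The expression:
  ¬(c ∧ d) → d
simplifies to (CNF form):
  d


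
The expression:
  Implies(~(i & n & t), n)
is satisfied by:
  {n: True}


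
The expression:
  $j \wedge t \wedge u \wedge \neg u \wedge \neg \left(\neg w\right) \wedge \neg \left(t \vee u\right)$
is never true.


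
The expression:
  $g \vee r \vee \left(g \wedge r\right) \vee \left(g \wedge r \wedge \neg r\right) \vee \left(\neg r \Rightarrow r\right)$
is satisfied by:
  {r: True, g: True}
  {r: True, g: False}
  {g: True, r: False}


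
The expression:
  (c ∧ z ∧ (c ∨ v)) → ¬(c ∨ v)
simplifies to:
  ¬c ∨ ¬z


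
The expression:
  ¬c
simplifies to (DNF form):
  ¬c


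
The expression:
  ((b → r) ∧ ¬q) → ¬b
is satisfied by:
  {q: True, b: False, r: False}
  {q: False, b: False, r: False}
  {r: True, q: True, b: False}
  {r: True, q: False, b: False}
  {b: True, q: True, r: False}
  {b: True, q: False, r: False}
  {b: True, r: True, q: True}


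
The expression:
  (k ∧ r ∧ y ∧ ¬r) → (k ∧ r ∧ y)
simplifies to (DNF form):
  True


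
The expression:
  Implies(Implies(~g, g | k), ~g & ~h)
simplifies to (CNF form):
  ~g & (~h | ~k)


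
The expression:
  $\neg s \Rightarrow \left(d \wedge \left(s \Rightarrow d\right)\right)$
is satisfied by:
  {d: True, s: True}
  {d: True, s: False}
  {s: True, d: False}


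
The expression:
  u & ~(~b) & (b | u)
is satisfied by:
  {u: True, b: True}


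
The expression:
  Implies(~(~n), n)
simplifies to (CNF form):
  True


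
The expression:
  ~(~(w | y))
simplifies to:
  w | y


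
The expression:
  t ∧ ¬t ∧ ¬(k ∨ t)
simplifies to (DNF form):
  False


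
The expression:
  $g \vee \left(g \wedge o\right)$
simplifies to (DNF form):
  $g$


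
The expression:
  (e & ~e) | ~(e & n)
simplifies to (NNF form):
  ~e | ~n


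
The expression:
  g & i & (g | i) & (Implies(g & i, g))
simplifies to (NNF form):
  g & i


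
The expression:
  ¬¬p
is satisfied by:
  {p: True}


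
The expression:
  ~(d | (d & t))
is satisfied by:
  {d: False}


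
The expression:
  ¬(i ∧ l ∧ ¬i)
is always true.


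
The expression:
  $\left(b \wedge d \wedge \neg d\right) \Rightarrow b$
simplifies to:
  $\text{True}$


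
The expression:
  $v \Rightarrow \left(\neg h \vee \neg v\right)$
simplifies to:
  $\neg h \vee \neg v$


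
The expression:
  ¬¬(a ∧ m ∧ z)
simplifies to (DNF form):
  a ∧ m ∧ z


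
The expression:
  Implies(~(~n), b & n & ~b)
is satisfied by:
  {n: False}


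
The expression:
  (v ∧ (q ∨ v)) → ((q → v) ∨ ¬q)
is always true.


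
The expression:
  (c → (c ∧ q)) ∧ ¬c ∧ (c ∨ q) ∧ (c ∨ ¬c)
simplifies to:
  q ∧ ¬c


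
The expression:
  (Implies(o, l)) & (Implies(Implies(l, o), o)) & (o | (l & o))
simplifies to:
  l & o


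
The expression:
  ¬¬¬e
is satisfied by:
  {e: False}


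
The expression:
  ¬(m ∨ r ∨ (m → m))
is never true.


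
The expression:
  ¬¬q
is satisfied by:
  {q: True}


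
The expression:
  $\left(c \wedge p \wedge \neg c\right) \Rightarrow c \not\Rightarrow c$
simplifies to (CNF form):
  $\text{True}$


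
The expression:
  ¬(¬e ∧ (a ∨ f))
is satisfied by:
  {e: True, f: False, a: False}
  {a: True, e: True, f: False}
  {e: True, f: True, a: False}
  {a: True, e: True, f: True}
  {a: False, f: False, e: False}


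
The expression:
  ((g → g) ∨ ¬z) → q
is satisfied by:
  {q: True}


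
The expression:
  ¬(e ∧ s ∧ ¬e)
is always true.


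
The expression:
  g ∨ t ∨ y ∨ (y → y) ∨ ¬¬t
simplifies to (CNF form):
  True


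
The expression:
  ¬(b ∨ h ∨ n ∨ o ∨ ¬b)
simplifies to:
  False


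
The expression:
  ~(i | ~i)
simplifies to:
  False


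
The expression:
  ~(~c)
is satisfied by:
  {c: True}


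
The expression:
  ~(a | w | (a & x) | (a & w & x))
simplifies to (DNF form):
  ~a & ~w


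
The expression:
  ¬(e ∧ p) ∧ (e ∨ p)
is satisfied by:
  {e: True, p: False}
  {p: True, e: False}


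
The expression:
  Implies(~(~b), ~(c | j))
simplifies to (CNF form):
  (~b | ~c) & (~b | ~j)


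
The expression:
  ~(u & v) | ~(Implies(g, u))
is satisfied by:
  {u: False, v: False}
  {v: True, u: False}
  {u: True, v: False}


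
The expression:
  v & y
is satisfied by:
  {y: True, v: True}


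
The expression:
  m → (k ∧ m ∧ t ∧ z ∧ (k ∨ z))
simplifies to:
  (k ∧ t ∧ z) ∨ ¬m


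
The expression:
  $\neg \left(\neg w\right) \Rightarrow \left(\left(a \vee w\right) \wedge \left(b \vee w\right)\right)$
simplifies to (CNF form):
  $\text{True}$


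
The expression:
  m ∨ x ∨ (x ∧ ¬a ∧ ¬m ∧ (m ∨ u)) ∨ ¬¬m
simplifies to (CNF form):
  m ∨ x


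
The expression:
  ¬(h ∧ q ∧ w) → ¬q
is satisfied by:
  {w: True, h: True, q: False}
  {w: True, h: False, q: False}
  {h: True, w: False, q: False}
  {w: False, h: False, q: False}
  {q: True, w: True, h: True}


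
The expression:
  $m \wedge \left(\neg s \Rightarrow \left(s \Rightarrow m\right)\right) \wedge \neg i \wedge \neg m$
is never true.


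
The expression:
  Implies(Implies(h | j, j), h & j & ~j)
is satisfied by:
  {h: True, j: False}


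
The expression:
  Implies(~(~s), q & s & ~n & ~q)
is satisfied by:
  {s: False}


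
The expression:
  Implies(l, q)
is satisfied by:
  {q: True, l: False}
  {l: False, q: False}
  {l: True, q: True}


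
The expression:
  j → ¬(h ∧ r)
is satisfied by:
  {h: False, r: False, j: False}
  {j: True, h: False, r: False}
  {r: True, h: False, j: False}
  {j: True, r: True, h: False}
  {h: True, j: False, r: False}
  {j: True, h: True, r: False}
  {r: True, h: True, j: False}


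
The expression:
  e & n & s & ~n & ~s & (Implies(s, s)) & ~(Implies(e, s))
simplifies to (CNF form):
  False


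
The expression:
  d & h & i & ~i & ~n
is never true.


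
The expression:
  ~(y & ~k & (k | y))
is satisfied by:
  {k: True, y: False}
  {y: False, k: False}
  {y: True, k: True}
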